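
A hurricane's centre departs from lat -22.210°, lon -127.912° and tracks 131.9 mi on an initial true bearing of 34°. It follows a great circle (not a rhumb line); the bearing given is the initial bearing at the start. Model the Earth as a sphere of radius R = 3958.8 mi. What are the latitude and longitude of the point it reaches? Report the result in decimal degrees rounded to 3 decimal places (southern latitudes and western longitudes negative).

latitude -20.623°, longitude -126.772°

Central angle δ = d/R = 0.033318 rad.
Converting: φ₁ = -0.387638 rad, θ = 0.593412 rad.
sin φ₂ = sin φ₁ cos δ + cos φ₁ sin δ cos θ = (-0.378002)(0.999445) + (0.925805)(0.033312)(0.829038) = -0.352225
φ₂ = asin(-0.352225) = -0.359947 rad = -20.623°.
Δλ = atan2( sin θ sin δ cos φ₁ , cos δ − sin φ₁ sin φ₂ ) = atan2(0.017246, 0.866303) = 0.019905 rad = 1.140°.
λ₂ = λ₁ + Δλ = -126.772°.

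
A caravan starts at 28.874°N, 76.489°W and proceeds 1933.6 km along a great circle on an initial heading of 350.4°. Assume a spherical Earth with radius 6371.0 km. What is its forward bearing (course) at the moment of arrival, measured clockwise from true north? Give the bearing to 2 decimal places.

The arc subtends δ = 1933.6/6371 = 0.303500 rad at the centre.
With φ₁ = 28.874° = 0.503946 rad and θ = 350.4° = 6.115634 rad:
Applying the spherical law of cosines for sides, sin φ₂ = sin φ₁ cos δ + cos φ₁ sin δ cos θ = 0.718859, so φ₂ = 45.960°.
Then Δλ = atan2(-0.043645, 0.607170) = -0.071759 rad, from sin θ sin δ cos φ₁ over cos δ − sin φ₁ sin φ₂.
λ₂ = λ₁ + Δλ = -80.600°.
The forward bearing on arrival equals the back-azimuth from the destination plus 180°.
Back-azimuth from P₂ (45.96°, -80.60°) to P₁ (28.87°, -76.49°), with Δλ' = λ₁ − λ₂ = 4.11°: atan2( sin Δλ' cos φ₁ , cos φ₂ sin φ₁ − sin φ₂ cos φ₁ cos Δλ' ) = 167.87°.
Final bearing = (167.87° + 180°) mod 360° = 347.87°.

final bearing 347.87°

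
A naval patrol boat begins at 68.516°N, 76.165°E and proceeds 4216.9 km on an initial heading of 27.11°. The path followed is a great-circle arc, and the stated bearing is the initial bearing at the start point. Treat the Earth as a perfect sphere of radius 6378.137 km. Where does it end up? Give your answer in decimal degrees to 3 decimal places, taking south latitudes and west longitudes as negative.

Central angle δ = d/R = 0.661149 rad.
Start latitude φ₁ = 1.195830 rad; initial bearing θ = 0.473159 rad.
Applying the spherical law of cosines for sides, sin φ₂ = sin φ₁ cos δ + cos φ₁ sin δ cos θ = 0.934622, so φ₂ = 69.167°.
Δλ = atan2( sin θ sin δ cos φ₁ , cos δ − sin φ₁ sin φ₂ ) = atan2(0.102478, -0.080397) = 2.236029 rad = 128.115°.
λ₂ = 76.165° + 128.115° = 204.280°, normalized to (−180°, 180°] → -155.720°.

latitude 69.167°, longitude -155.720°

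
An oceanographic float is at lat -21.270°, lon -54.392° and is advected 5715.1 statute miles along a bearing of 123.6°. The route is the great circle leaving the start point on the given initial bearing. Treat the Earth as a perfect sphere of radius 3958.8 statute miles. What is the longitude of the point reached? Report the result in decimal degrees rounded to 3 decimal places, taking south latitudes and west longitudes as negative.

Angular distance δ = d/R = 5715.1 / 3958.8 = 1.443645 rad.
Converting: φ₁ = -0.371232 rad, θ = 2.157227 rad.
sin φ₂ = sin φ₁ cos δ + cos φ₁ sin δ cos θ = (-0.362763)(0.126809) + (0.931881)(0.991927)(-0.553392) = -0.557534
φ₂ = asin(-0.557534) = -0.591412 rad = -33.885°.
For the longitude increment, Δλ = atan2( sin θ sin δ cos φ₁, cos δ − sin φ₁ sin φ₂ ) = atan2(0.769918, -0.075443) = 95.596°.
Hence λ₂ = -54.392° + 95.596° = 41.204°.

longitude 41.204°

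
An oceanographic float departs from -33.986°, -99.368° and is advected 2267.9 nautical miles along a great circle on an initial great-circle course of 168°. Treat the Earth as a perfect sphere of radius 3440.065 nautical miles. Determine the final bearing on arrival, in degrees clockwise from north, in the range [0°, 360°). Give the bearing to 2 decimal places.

final bearing 150.01°

Central angle δ = d/R = 0.659261 rad.
With φ₁ = -33.986° = -0.593168 rad and θ = 168° = 2.932153 rad:
sin φ₂ = sin φ₁ cos δ + cos φ₁ sin δ cos θ = (-0.558990)(0.790445) + (0.829174)(0.612533)(-0.978148) = -0.938649
φ₂ = asin(-0.938649) = -1.218691 rad = -69.826°.
For the longitude increment, Δλ = atan2( sin θ sin δ cos φ₁, cos δ − sin φ₁ sin φ₂ ) = atan2(0.105598, 0.265750) = 21.671°.
Hence λ₂ = -99.368° + 21.671° = -77.697°.
The forward bearing on arrival equals the back-azimuth from the destination plus 180°.
Back-azimuth from P₂ (-69.83°, -77.70°) to P₁ (-33.99°, -99.37°), with Δλ' = λ₁ − λ₂ = -21.67°: atan2( sin Δλ' cos φ₁ , cos φ₂ sin φ₁ − sin φ₂ cos φ₁ cos Δλ' ) = 330.01°.
Final bearing = (330.01° + 180°) mod 360° = 150.01°.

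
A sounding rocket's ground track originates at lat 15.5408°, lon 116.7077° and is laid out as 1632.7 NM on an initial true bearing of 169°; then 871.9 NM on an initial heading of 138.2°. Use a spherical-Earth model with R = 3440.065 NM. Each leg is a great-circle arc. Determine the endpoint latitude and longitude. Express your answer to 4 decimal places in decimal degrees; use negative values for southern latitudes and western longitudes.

Apply the spherical direct solution leg by leg, carrying full precision between legs.
Leg 1: from (15.5408°, 116.7077°), δ = 1632.7/3440.065 = 0.474613 rad, θ = 169° → φ = -11.1797°, λ = 121.8072°.
Leg 2: from (-11.1797°, 121.8072°), δ = 871.9/3440.065 = 0.253455 rad, θ = 138.2° → φ = -21.7818°, λ = 132.1759°.

latitude -21.7818°, longitude 132.1759°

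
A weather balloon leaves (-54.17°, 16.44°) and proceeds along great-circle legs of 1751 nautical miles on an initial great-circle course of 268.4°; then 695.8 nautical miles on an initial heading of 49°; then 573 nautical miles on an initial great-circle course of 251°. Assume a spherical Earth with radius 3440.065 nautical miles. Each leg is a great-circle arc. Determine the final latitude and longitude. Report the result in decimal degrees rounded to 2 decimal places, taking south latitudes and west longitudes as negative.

Apply the spherical direct solution leg by leg, carrying full precision between legs.
Leg 1: from (-54.17°, 16.44°), δ = 1751/3440.065 = 0.509002 rad, θ = 268.4° → φ = -45.72°, λ = -27.80°.
Leg 2: from (-45.72°, -27.80°), δ = 695.8/3440.065 = 0.202264 rad, θ = 49° → φ = -37.54°, λ = -16.78°.
Leg 3: from (-37.54°, -16.78°), δ = 573/3440.065 = 0.166567 rad, θ = 251° → φ = -40.07°, λ = -28.60°.

latitude -40.07°, longitude -28.60°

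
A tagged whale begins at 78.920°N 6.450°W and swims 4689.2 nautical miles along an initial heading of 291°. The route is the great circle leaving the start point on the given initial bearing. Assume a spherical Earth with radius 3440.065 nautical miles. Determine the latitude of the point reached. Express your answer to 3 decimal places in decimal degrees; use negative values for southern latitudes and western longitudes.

latitude 15.649°

The arc subtends δ = 4689.2/3440.065 = 1.363114 rad at the centre.
Converting: φ₁ = 1.377414 rad, θ = 5.078908 rad.
sin φ₂ = sin φ₁ cos δ + cos φ₁ sin δ cos θ = (0.981360)(0.206193) + (0.192179)(0.978511)(0.358368) = 0.269740
φ₂ = asin(0.269740) = 0.273123 rad = 15.649°.
Then Δλ = atan2(-0.175560, -0.058520) = -1.892545 rad, from sin θ sin δ cos φ₁ over cos δ − sin φ₁ sin φ₂.
Hence λ₂ = -6.450° + -108.435° = -114.885°.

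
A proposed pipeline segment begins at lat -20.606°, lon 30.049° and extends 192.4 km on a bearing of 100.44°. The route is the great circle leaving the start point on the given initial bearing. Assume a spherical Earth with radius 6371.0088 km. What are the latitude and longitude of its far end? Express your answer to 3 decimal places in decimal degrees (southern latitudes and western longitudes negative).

latitude -20.910°, longitude 31.871°

The arc subtends δ = 192.4/6371.0088 = 0.030199 rad at the centre.
With φ₁ = -20.606° = -0.359643 rad and θ = 100.44° = 1.753009 rad:
Destination latitude: φ₂ = arcsin( sin φ₁ cos δ + cos φ₁ sin δ cos θ ) = arcsin(-0.356901) = -20.910°.
Then Δλ = atan2(0.027795, 0.873937) = 0.031794 rad, from sin θ sin δ cos φ₁ over cos δ − sin φ₁ sin φ₂.
λ₂ = 30.049° + 1.822° = 31.871°.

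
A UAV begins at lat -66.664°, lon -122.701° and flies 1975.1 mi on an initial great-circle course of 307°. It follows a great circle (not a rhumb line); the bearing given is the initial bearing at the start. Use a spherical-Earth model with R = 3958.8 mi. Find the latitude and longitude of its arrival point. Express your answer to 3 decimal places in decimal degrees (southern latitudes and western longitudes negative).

The arc subtends δ = 1975.1/3958.8 = 0.498914 rad at the centre.
With φ₁ = -66.664° = -1.163506 rad and θ = 307° = 5.358161 rad:
Destination latitude: φ₂ = arcsin( sin φ₁ cos δ + cos φ₁ sin δ cos θ ) = arcsin(-0.692208) = -43.805°.
Then Δλ = atan2(-0.151368, 0.242519) = -0.557987 rad, from sin θ sin δ cos φ₁ over cos δ − sin φ₁ sin φ₂.
λ₂ = λ₁ + Δλ = -154.671°.

latitude -43.805°, longitude -154.671°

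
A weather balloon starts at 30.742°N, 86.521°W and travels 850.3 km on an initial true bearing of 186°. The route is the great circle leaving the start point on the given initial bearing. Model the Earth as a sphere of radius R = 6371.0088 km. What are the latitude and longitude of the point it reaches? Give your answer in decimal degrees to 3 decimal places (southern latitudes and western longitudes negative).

latitude 23.134°, longitude -87.388°

The arc subtends δ = 850.3/6371.0088 = 0.133464 rad at the centre.
Start latitude φ₁ = 0.536549 rad; initial bearing θ = 3.246312 rad.
Applying the spherical law of cosines for sides, sin φ₂ = sin φ₁ cos δ + cos φ₁ sin δ cos θ = 0.392885, so φ₂ = 23.134°.
Then Δλ = atan2(-0.011955, 0.790275) = -0.015126 rad, from sin θ sin δ cos φ₁ over cos δ − sin φ₁ sin φ₂.
Hence λ₂ = -86.521° + -0.867° = -87.388°.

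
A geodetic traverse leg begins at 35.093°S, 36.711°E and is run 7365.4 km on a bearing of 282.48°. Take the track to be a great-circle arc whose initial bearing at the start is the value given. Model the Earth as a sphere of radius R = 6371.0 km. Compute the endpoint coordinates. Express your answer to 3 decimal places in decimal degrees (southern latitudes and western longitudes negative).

Angular distance δ = d/R = 7365.4 / 6371 = 1.156082 rad.
Start latitude φ₁ = -0.612488 rad; initial bearing θ = 4.930206 rad.
Destination latitude: φ₂ = arcsin( sin φ₁ cos δ + cos φ₁ sin δ cos θ ) = arcsin(-0.069818) = -4.004°.
Then Δλ = atan2(-0.731166, 0.362790) = -1.110210 rad, from sin θ sin δ cos φ₁ over cos δ − sin φ₁ sin φ₂.
Hence λ₂ = 36.711° + -63.610° = -26.899°.

latitude -4.004°, longitude -26.899°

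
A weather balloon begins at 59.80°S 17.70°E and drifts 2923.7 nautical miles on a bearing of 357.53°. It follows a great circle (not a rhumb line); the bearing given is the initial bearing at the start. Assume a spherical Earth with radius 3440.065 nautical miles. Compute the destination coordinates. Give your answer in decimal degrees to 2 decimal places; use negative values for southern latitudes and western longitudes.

δ = 2923.7/3440.065 = 0.849897 rad (48.6955°).
With φ₁ = -59.80° = -1.043707 rad and θ = 357.53° = 6.240076 rad:
sin φ₂ = sin φ₁ cos δ + cos φ₁ sin δ cos θ = (-0.864275)(0.660061) + (0.503020)(0.751212)(0.999071) = -0.192950
φ₂ = asin(-0.192950) = -0.194168 rad = -11.13°.
For the longitude increment, Δλ = atan2( sin θ sin δ cos φ₁, cos δ − sin φ₁ sin φ₂ ) = atan2(-0.016285, 0.493299) = -1.89°.
λ₂ = 17.70° + -1.89° = 15.81°.

latitude -11.13°, longitude 15.81°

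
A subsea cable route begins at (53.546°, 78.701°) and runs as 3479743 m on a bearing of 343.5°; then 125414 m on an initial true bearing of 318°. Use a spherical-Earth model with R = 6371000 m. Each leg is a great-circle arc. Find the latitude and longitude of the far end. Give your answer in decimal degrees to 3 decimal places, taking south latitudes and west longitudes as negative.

Apply the spherical direct solution leg by leg, carrying full precision between legs.
Leg 1: from (53.546°, 78.701°), δ = 3479743/6371000 = 0.546185 rad, θ = 343.5° → φ = 79.495°, λ = 24.690°.
Leg 2: from (79.495°, 24.690°), δ = 125414/6371000 = 0.019685 rad, θ = 318° → φ = 80.304°, λ = 20.205°.

latitude 80.304°, longitude 20.205°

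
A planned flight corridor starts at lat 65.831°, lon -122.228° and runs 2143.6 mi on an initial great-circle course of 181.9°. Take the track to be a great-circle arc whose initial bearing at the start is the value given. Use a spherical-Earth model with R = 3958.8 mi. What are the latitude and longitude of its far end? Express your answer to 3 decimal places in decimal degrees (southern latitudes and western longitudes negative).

latitude 34.815°, longitude -123.421°

The arc subtends δ = 2143.6/3958.8 = 0.541477 rad at the centre.
Converting: φ₁ = 1.148968 rad, θ = 3.174754 rad.
sin φ₂ = sin φ₁ cos δ + cos φ₁ sin δ cos θ = (0.912342)(0.856948) + (0.409429)(0.515402)(-0.999450) = 0.570925
φ₂ = asin(0.570925) = 0.607632 rad = 34.815°.
For the longitude increment, Δλ = atan2( sin θ sin δ cos φ₁, cos δ − sin φ₁ sin φ₂ ) = atan2(-0.006996, 0.336070) = -1.193°.
λ₂ = λ₁ + Δλ = -123.421°.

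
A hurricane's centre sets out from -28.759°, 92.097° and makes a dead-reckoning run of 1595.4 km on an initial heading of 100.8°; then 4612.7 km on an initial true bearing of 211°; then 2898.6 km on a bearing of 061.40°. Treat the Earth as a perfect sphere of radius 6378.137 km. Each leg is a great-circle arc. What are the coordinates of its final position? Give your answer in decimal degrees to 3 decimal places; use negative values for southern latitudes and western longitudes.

Apply the spherical direct solution leg by leg, carrying full precision between legs.
Leg 1: from (-28.759°, 92.097°), δ = 1595.4/6378.137 = 0.250136 rad, θ = 100.8° → φ = -30.452°, λ = 108.480°.
Leg 2: from (-30.452°, 108.480°), δ = 4612.7/6378.137 = 0.723205 rad, θ = 211° → φ = -60.339°, λ = 64.948°.
Leg 3: from (-60.339°, 64.948°), δ = 2898.6/6378.137 = 0.454459 rad, θ = 61.4° → φ = -42.592°, λ = 96.517°.

latitude -42.592°, longitude 96.517°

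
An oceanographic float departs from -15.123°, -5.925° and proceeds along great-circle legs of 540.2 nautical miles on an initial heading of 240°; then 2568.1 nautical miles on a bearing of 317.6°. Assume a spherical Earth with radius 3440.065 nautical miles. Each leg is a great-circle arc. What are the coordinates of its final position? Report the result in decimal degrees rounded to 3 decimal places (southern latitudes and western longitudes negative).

Apply the spherical direct solution leg by leg, carrying full precision between legs.
Leg 1: from (-15.123°, -5.925°), δ = 540.2/3440.065 = 0.157032 rad, θ = 240° → φ = -19.461°, λ = -14.184°.
Leg 2: from (-19.461°, -14.184°), δ = 2568.1/3440.065 = 0.746527 rad, θ = 317.6° → φ = 13.195°, λ = -42.239°.

latitude 13.195°, longitude -42.239°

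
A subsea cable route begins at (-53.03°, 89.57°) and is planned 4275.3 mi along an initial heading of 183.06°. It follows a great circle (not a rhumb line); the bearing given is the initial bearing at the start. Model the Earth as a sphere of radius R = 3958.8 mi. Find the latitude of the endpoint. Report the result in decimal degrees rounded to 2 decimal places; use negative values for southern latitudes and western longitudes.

The arc subtends δ = 4275.3/3958.8 = 1.079948 rad at the centre.
Start latitude φ₁ = -0.925548 rad; initial bearing θ = 3.195000 rad.
sin φ₂ = sin φ₁ cos δ + cos φ₁ sin δ cos θ = (-0.798951)(0.471374) + (0.601397)(0.881934)(-0.998574) = -0.906240
φ₂ = asin(-0.906240) = -1.134304 rad = -64.99°.
For the longitude increment, Δλ = atan2( sin θ sin δ cos φ₁, cos δ − sin φ₁ sin φ₂ ) = atan2(-0.028313, -0.252667) = -173.61°.
λ₂ = λ₁ + Δλ = -84.04°.

latitude -64.99°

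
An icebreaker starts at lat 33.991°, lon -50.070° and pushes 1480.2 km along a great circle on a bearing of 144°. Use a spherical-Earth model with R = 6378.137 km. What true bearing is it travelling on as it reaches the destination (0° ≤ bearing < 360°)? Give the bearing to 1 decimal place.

Angular distance δ = d/R = 1480.2 / 6378.137 = 0.232074 rad.
With φ₁ = 33.991° = 0.593255 rad and θ = 144° = 2.513274 rad:
sin φ₂ = sin φ₁ cos δ + cos φ₁ sin δ cos θ = (0.559063)(0.973191) + (0.829125)(0.229996)(-0.809017) = 0.389799
φ₂ = asin(0.389799) = 0.400413 rad = 22.942°.
Δλ = atan2( sin θ sin δ cos φ₁ , cos δ − sin φ₁ sin φ₂ ) = atan2(0.112088, 0.755270) = 0.147333 rad = 8.442°.
λ₂ = -50.070° + 8.442° = -41.628°.
The forward bearing on arrival equals the back-azimuth from the destination plus 180°.
Back-azimuth from P₂ (22.9°, -41.6°) to P₁ (34.0°, -50.1°), with Δλ' = λ₁ − λ₂ = -8.4°: atan2( sin Δλ' cos φ₁ , cos φ₂ sin φ₁ − sin φ₂ cos φ₁ cos Δλ' ) = 328.0°.
Final bearing = (328.0° + 180°) mod 360° = 148.0°.

final bearing 148.0°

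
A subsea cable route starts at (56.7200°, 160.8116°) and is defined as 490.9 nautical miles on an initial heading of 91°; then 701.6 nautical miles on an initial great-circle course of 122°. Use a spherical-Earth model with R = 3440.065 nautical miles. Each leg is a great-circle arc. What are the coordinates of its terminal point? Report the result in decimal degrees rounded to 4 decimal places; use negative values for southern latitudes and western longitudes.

Apply the spherical direct solution leg by leg, carrying full precision between legs.
Leg 1: from (56.7200°, 160.8116°), δ = 490.9/3440.065 = 0.142701 rad, θ = 91° → φ = 55.7042°, λ = 175.4287°.
Leg 2: from (55.7042°, 175.4287°), δ = 701.6/3440.065 = 0.203950 rad, θ = 122° → φ = 48.4641°, λ = -169.5585°.

latitude 48.4641°, longitude -169.5585°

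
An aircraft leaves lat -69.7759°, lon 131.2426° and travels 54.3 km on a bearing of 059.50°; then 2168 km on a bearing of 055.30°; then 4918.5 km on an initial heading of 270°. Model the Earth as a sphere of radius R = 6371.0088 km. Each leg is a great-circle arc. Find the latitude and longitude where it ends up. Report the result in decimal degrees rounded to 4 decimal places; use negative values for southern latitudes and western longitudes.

latitude -35.8117°, longitude 101.4934°

Apply the spherical direct solution leg by leg, carrying full precision between legs.
Leg 1: from (-69.7759°, 131.2426°), δ = 54.3/6371.0088 = 0.008523 rad, θ = 59.5° → φ = -69.5239°, λ = 132.4455°.
Leg 2: from (-69.5239°, 132.4455°), δ = 2168/6371.0088 = 0.340291 rad, θ = 55.3° → φ = -54.7491°, λ = 160.8330°.
Leg 3: from (-54.7491°, 160.8330°), δ = 4918.5/6371.0088 = 0.772013 rad, θ = 270° → φ = -35.8117°, λ = 101.4934°.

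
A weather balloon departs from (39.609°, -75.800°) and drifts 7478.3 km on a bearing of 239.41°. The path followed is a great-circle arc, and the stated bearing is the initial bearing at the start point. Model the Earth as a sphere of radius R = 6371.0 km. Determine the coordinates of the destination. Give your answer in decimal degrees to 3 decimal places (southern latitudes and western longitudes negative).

latitude -6.607°, longitude -128.853°

Central angle δ = d/R = 1.173803 rad.
Converting: φ₁ = 0.691307 rad, θ = 4.178493 rad.
sin φ₂ = sin φ₁ cos δ + cos φ₁ sin δ cos θ = (0.637545)(0.386647) + (0.770413)(0.922228)(-0.508891) = -0.115060
φ₂ = asin(-0.115060) = -0.115316 rad = -6.607°.
Δλ = atan2( sin θ sin δ cos φ₁ , cos δ − sin φ₁ sin φ₂ ) = atan2(-0.611617, 0.460003) = -0.925946 rad = -53.053°.
Hence λ₂ = -75.800° + -53.053° = -128.853°.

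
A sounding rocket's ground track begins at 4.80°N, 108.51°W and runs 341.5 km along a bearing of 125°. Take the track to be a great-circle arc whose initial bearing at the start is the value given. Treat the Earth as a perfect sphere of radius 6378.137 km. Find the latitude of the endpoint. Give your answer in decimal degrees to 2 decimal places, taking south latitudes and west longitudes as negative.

The arc subtends δ = 341.5/6378.137 = 0.053542 rad at the centre.
With φ₁ = 4.80° = 0.083776 rad and θ = 125° = 2.181662 rad:
Destination latitude: φ₂ = arcsin( sin φ₁ cos δ + cos φ₁ sin δ cos θ ) = arcsin(0.052970) = 3.04°.
For the longitude increment, Δλ = atan2( sin θ sin δ cos φ₁, cos δ − sin φ₁ sin φ₂ ) = atan2(0.043685, 0.994135) = 2.52°.
λ₂ = λ₁ + Δλ = -105.99°.

latitude 3.04°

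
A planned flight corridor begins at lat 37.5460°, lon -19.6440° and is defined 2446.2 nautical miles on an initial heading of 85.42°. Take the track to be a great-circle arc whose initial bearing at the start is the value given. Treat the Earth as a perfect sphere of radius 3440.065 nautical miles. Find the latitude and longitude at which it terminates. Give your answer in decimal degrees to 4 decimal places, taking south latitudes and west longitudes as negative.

latitude 30.2007°, longitude 29.1850°

The arc subtends δ = 2446.2/3440.065 = 0.711091 rad at the centre.
With φ₁ = 37.5460° = 0.655301 rad and θ = 85.42° = 1.490860 rad:
sin φ₂ = sin φ₁ cos δ + cos φ₁ sin δ cos θ = (0.609398)(0.757650) + (0.792864)(0.652661)(0.079851) = 0.503031
φ₂ = asin(0.503031) = 0.527102 rad = 30.2007°.
Δλ = atan2( sin θ sin δ cos φ₁ , cos δ − sin φ₁ sin φ₂ ) = atan2(0.515819, 0.451104) = 0.852228 rad = 48.8290°.
λ₂ = λ₁ + Δλ = 29.1850°.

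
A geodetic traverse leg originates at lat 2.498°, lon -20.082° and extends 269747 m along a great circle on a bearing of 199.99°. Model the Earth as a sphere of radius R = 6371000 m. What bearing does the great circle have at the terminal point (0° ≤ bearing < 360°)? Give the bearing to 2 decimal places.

final bearing 199.97°

Central angle δ = d/R = 0.042340 rad.
With φ₁ = 2.498° = 0.043598 rad and θ = 199.99° = 3.490484 rad:
Destination latitude: φ₂ = arcsin( sin φ₁ cos δ + cos φ₁ sin δ cos θ ) = arcsin(0.003806) = 0.218°.
Then Δλ = atan2(-0.014456, 0.998938) = -0.014470 rad, from sin θ sin δ cos φ₁ over cos δ − sin φ₁ sin φ₂.
Hence λ₂ = -20.082° + -0.829° = -20.911°.
The forward bearing on arrival equals the back-azimuth from the destination plus 180°.
Back-azimuth from P₂ (0.22°, -20.91°) to P₁ (2.50°, -20.08°), with Δλ' = λ₁ − λ₂ = 0.83°: atan2( sin Δλ' cos φ₁ , cos φ₂ sin φ₁ − sin φ₂ cos φ₁ cos Δλ' ) = 19.97°.
Final bearing = (19.97° + 180°) mod 360° = 199.97°.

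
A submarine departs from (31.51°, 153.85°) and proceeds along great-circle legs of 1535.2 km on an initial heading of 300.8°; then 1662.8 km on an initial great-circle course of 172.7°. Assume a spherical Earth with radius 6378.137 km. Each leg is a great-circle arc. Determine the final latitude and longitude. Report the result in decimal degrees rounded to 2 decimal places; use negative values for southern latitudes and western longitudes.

Apply the spherical direct solution leg by leg, carrying full precision between legs.
Leg 1: from (31.51°, 153.85°), δ = 1535.2/6378.137 = 0.240697 rad, θ = 300.8° → φ = 37.71°, λ = 138.85°.
Leg 2: from (37.71°, 138.85°), δ = 1662.8/6378.137 = 0.260703 rad, θ = 172.7° → φ = 22.87°, λ = 140.89°.

latitude 22.87°, longitude 140.89°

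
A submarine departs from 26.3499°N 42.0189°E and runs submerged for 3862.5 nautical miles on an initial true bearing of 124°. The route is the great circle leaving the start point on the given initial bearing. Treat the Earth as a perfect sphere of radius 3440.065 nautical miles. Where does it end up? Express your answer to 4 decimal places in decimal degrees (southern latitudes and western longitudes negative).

latitude -15.0335°, longitude 92.7067°

Central angle δ = d/R = 1.122799 rad.
With φ₁ = 26.3499° = 0.459893 rad and θ = 124° = 2.164208 rad:
Applying the spherical law of cosines for sides, sin φ₂ = sin φ₁ cos δ + cos φ₁ sin δ cos θ = -0.259384, so φ₂ = -15.0335°.
For the longitude increment, Δλ = atan2( sin θ sin δ cos φ₁, cos δ − sin φ₁ sin φ₂ ) = atan2(0.669588, 0.548290) = 50.6878°.
λ₂ = λ₁ + Δλ = 92.7067°.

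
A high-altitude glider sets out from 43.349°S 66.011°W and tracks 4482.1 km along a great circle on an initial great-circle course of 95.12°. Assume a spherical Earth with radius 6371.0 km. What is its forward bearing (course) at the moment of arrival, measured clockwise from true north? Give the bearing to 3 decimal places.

Central angle δ = d/R = 0.703516 rad.
With φ₁ = -43.349° = -0.756583 rad and θ = 95.12° = 1.660157 rad:
Applying the spherical law of cosines for sides, sin φ₂ = sin φ₁ cos δ + cos φ₁ sin δ cos θ = -0.565442, so φ₂ = -34.433°.
For the longitude increment, Δλ = atan2( sin θ sin δ cos φ₁, cos δ − sin φ₁ sin φ₂ ) = atan2(0.468542, 0.374430) = 51.370°.
λ₂ = -66.011° + 51.370° = -14.641°.
The forward bearing on arrival equals the back-azimuth from the destination plus 180°.
Back-azimuth from P₂ (-34.433°, -14.641°) to P₁ (-43.349°, -66.011°), with Δλ' = λ₁ − λ₂ = -51.370°: atan2( sin Δλ' cos φ₁ , cos φ₂ sin φ₁ − sin φ₂ cos φ₁ cos Δλ' ) = 241.420°.
Final bearing = (241.420° + 180°) mod 360° = 61.420°.

final bearing 61.420°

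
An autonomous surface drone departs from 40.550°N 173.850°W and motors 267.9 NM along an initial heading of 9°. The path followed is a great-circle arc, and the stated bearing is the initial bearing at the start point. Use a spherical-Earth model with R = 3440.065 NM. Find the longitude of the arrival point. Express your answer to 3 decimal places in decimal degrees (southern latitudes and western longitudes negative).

The arc subtends δ = 267.9/3440.065 = 0.077876 rad at the centre.
Converting: φ₁ = 0.707731 rad, θ = 0.157080 rad.
sin φ₂ = sin φ₁ cos δ + cos φ₁ sin δ cos θ = (0.650111)(0.996969) + (0.759839)(0.077798)(0.987688) = 0.706527
φ₂ = asin(0.706527) = 0.784579 rad = 44.953°.
Then Δλ = atan2(0.009247, 0.537648) = 0.017198 rad, from sin θ sin δ cos φ₁ over cos δ − sin φ₁ sin φ₂.
λ₂ = -173.850° + 0.985° = -172.865°.

longitude -172.865°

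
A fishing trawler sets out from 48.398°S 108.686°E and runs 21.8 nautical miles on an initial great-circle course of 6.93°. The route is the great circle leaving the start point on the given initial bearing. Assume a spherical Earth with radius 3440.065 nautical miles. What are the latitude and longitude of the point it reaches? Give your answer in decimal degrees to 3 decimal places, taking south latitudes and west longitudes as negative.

Central angle δ = d/R = 0.006337 rad.
Start latitude φ₁ = -0.844704 rad; initial bearing θ = 0.120951 rad.
sin φ₂ = sin φ₁ cos δ + cos φ₁ sin δ cos θ = (-0.747775)(0.999980) + (0.663952)(0.006337)(0.992694) = -0.743583
φ₂ = asin(-0.743583) = -0.838413 rad = -48.038°.
Then Δλ = atan2(0.000508, 0.443947) = 0.001144 rad, from sin θ sin δ cos φ₁ over cos δ − sin φ₁ sin φ₂.
λ₂ = λ₁ + Δλ = 108.752°.

latitude -48.038°, longitude 108.752°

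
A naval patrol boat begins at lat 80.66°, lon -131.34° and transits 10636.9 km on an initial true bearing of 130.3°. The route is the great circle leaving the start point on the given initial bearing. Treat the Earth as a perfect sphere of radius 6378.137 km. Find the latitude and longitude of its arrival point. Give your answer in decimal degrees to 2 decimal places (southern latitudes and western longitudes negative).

Angular distance δ = d/R = 10636.9 / 6378.137 = 1.667713 rad.
Start latitude φ₁ = 1.407783 rad; initial bearing θ = 2.274164 rad.
sin φ₂ = sin φ₁ cos δ + cos φ₁ sin δ cos θ = (0.986743)(-0.096765) + (0.162293)(0.995307)(-0.646790) = -0.199959
φ₂ = asin(-0.199959) = -0.201316 rad = -11.53°.
Δλ = atan2( sin θ sin δ cos φ₁ , cos δ − sin φ₁ sin φ₂ ) = atan2(0.123195, 0.100543) = 0.886297 rad = 50.78°.
λ₂ = -131.34° + 50.78° = -80.56°.

latitude -11.53°, longitude -80.56°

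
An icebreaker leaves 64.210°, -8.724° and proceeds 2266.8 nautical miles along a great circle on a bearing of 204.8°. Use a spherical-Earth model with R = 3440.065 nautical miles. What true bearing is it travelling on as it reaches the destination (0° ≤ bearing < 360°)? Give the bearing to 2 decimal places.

final bearing 191.93°

The arc subtends δ = 2266.8/3440.065 = 0.658941 rad at the centre.
Start latitude φ₁ = 1.120676 rad; initial bearing θ = 3.574434 rad.
Destination latitude: φ₂ = arcsin( sin φ₁ cos δ + cos φ₁ sin δ cos θ ) = arcsin(0.470069) = 28.039°.
For the longitude increment, Δλ = atan2( sin θ sin δ cos φ₁, cos δ − sin φ₁ sin φ₂ ) = atan2(-0.111737, 0.367394) = -16.916°.
Hence λ₂ = -8.724° + -16.916° = -25.640°.
The forward bearing on arrival equals the back-azimuth from the destination plus 180°.
Back-azimuth from P₂ (28.04°, -25.64°) to P₁ (64.21°, -8.72°), with Δλ' = λ₁ − λ₂ = 16.92°: atan2( sin Δλ' cos φ₁ , cos φ₂ sin φ₁ − sin φ₂ cos φ₁ cos Δλ' ) = 11.93°.
Final bearing = (11.93° + 180°) mod 360° = 191.93°.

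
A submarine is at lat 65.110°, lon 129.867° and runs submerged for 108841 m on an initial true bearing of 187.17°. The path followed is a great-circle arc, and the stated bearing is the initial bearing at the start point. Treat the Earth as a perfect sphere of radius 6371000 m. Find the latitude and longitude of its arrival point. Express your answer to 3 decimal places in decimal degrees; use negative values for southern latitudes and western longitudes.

latitude 64.139°, longitude 129.587°

Angular distance δ = d/R = 108841 / 6371000 = 0.017084 rad.
Start latitude φ₁ = 1.136384 rad; initial bearing θ = 3.266733 rad.
sin φ₂ = sin φ₁ cos δ + cos φ₁ sin δ cos θ = (0.907117)(0.999854) + (0.420877)(0.017083)(-0.992180) = 0.899851
φ₂ = asin(0.899851) = 1.119429 rad = 64.139°.
For the longitude increment, Δλ = atan2( sin θ sin δ cos φ₁, cos δ − sin φ₁ sin φ₂ ) = atan2(-0.000897, 0.183583) = -0.280°.
Hence λ₂ = 129.867° + -0.280° = 129.587°.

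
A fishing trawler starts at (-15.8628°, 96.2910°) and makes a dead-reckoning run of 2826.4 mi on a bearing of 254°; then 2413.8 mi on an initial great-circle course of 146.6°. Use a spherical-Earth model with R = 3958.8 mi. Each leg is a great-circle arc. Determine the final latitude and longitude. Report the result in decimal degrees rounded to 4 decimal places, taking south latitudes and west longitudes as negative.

Apply the spherical direct solution leg by leg, carrying full precision between legs.
Leg 1: from (-15.8628°, 96.2910°), δ = 2826.4/3958.8 = 0.713954 rad, θ = 254° → φ = -22.3462°, λ = 53.4029°.
Leg 2: from (-22.3462°, 53.4029°), δ = 2413.8/3958.8 = 0.609730 rad, θ = 146.6° → φ = -48.9260°, λ = 82.0739°.

latitude -48.9260°, longitude 82.0739°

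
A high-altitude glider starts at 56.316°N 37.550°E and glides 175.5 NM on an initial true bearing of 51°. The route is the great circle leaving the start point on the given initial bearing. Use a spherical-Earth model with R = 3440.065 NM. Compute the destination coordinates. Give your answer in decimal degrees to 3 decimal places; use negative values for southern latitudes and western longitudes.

latitude 58.084°, longitude 41.849°

The arc subtends δ = 175.5/3440.065 = 0.051016 rad at the centre.
Start latitude φ₁ = 0.982900 rad; initial bearing θ = 0.890118 rad.
Applying the spherical law of cosines for sides, sin φ₂ = sin φ₁ cos δ + cos φ₁ sin δ cos θ = 0.848825, so φ₂ = 58.084°.
Then Δλ = atan2(0.021979, 0.292384) = 0.075032 rad, from sin θ sin δ cos φ₁ over cos δ − sin φ₁ sin φ₂.
Hence λ₂ = 37.550° + 4.299° = 41.849°.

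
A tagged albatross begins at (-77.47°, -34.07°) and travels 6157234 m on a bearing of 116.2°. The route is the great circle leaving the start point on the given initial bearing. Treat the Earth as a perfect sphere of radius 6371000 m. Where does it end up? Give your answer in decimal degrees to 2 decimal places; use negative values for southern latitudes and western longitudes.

Angular distance δ = d/R = 6157234 / 6371000 = 0.966447 rad.
With φ₁ = -77.47° = -1.352107 rad and θ = 116.2° = 2.028073 rad:
sin φ₂ = sin φ₁ cos δ + cos φ₁ sin δ cos θ = (-0.976183)(0.568227) + (0.216951)(0.822872)(-0.441506) = -0.633512
φ₂ = asin(-0.633512) = -0.686084 rad = -39.31°.
For the longitude increment, Δλ = atan2( sin θ sin δ cos φ₁, cos δ − sin φ₁ sin φ₂ ) = atan2(0.160181, -0.050196) = 107.40°.
λ₂ = λ₁ + Δλ = 73.33°.

latitude -39.31°, longitude 73.33°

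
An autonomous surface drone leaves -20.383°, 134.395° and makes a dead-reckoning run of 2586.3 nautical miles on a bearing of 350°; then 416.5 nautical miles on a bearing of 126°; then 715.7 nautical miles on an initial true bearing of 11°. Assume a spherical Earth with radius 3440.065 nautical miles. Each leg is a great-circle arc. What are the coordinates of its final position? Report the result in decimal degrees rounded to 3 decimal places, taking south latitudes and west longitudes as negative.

latitude 29.593°, longitude 135.533°

Apply the spherical direct solution leg by leg, carrying full precision between legs.
Leg 1: from (-20.383°, 134.395°), δ = 2586.3/3440.065 = 0.751817 rad, θ = 350° → φ = 22.090°, λ = 127.041°.
Leg 2: from (22.090°, 127.041°), δ = 416.5/3440.065 = 0.121073 rad, θ = 126° → φ = 17.911°, λ = 132.935°.
Leg 3: from (17.911°, 132.935°), δ = 715.7/3440.065 = 0.208048 rad, θ = 11° → φ = 29.593°, λ = 135.533°.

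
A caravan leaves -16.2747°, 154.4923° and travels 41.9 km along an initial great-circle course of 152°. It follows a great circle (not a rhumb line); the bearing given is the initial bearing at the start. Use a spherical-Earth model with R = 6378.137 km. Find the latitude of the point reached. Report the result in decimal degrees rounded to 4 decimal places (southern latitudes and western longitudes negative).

Angular distance δ = d/R = 41.9 / 6378.137 = 0.006569 rad.
Start latitude φ₁ = -0.284047 rad; initial bearing θ = 2.652900 rad.
Destination latitude: φ₂ = arcsin( sin φ₁ cos δ + cos φ₁ sin δ cos θ ) = arcsin(-0.285805) = -16.6070°.
Δλ = atan2( sin θ sin δ cos φ₁ , cos δ − sin φ₁ sin φ₂ ) = atan2(0.002961, 0.919884) = 0.003218 rad = 0.1844°.
Hence λ₂ = 154.4923° + 0.1844° = 154.6767°.

latitude -16.6070°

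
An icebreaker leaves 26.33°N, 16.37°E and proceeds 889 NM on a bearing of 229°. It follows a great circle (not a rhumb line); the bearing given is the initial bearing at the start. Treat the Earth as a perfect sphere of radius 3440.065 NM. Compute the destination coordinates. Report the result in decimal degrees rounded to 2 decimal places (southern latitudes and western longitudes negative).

latitude 16.17°, longitude 4.79°

The arc subtends δ = 889/3440.065 = 0.258425 rad at the centre.
Converting: φ₁ = 0.459545 rad, θ = 3.996804 rad.
Destination latitude: φ₂ = arcsin( sin φ₁ cos δ + cos φ₁ sin δ cos θ ) = arcsin(0.278545) = 16.17°.
Δλ = atan2( sin θ sin δ cos φ₁ , cos δ − sin φ₁ sin φ₂ ) = atan2(-0.172863, 0.843248) = -0.202195 rad = -11.58°.
λ₂ = 16.37° + -11.58° = 4.79°.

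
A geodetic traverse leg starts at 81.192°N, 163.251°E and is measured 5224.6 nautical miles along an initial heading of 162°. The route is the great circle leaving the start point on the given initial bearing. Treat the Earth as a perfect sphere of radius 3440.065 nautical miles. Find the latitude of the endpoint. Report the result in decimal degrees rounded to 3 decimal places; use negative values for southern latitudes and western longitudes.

latitude -5.395°

Central angle δ = d/R = 1.518750 rad.
With φ₁ = 81.192° = 1.417068 rad and θ = 162° = 2.827433 rad:
Applying the spherical law of cosines for sides, sin φ₂ = sin φ₁ cos δ + cos φ₁ sin δ cos θ = -0.094023, so φ₂ = -5.395°.
Δλ = atan2( sin θ sin δ cos φ₁ , cos δ − sin φ₁ sin φ₂ ) = atan2(0.047254, 0.144937) = 0.315163 rad = 18.058°.
λ₂ = 163.251° + 18.058° = 181.309°, normalized to (−180°, 180°] → -178.691°.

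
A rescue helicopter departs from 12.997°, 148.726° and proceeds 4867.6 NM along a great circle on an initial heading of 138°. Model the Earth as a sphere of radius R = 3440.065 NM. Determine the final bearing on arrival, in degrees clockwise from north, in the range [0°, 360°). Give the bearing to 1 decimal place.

final bearing 117.2°

Central angle δ = d/R = 1.414973 rad.
Start latitude φ₁ = 0.226840 rad; initial bearing θ = 2.408554 rad.
Destination latitude: φ₂ = arcsin( sin φ₁ cos δ + cos φ₁ sin δ cos θ ) = arcsin(-0.680431) = -42.877°.
Then Δλ = atan2(0.644089, 0.308222) = 1.124464 rad, from sin θ sin δ cos φ₁ over cos δ − sin φ₁ sin φ₂.
λ₂ = 148.726° + 64.427° = 213.153°, normalized to (−180°, 180°] → -146.847°.
The forward bearing on arrival equals the back-azimuth from the destination plus 180°.
Back-azimuth from P₂ (-42.9°, -146.8°) to P₁ (13.0°, 148.7°), with Δλ' = λ₁ − λ₂ = 295.6°: atan2( sin Δλ' cos φ₁ , cos φ₂ sin φ₁ − sin φ₂ cos φ₁ cos Δλ' ) = 297.2°.
Final bearing = (297.2° + 180°) mod 360° = 117.2°.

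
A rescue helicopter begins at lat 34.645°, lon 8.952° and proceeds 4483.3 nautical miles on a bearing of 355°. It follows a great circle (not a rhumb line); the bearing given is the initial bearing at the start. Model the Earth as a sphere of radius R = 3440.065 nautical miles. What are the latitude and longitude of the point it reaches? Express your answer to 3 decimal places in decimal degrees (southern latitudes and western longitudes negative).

δ = 4483.3/3440.065 = 1.303260 rad (74.6713°).
Converting: φ₁ = 0.604669 rad, θ = 6.195919 rad.
Destination latitude: φ₂ = arcsin( sin φ₁ cos δ + cos φ₁ sin δ cos θ ) = arcsin(0.940688) = 70.167°.
Δλ = atan2( sin θ sin δ cos φ₁ , cos δ − sin φ₁ sin φ₂ ) = atan2(-0.069151, -0.270416) = -2.891235 rad = -165.656°.
λ₂ = 8.952° + -165.656° = -156.704°.

latitude 70.167°, longitude -156.704°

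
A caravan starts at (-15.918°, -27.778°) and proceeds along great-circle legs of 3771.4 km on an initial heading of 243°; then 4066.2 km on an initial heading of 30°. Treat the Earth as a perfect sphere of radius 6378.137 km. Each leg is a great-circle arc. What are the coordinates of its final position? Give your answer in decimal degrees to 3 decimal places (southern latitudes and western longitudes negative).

latitude 4.368°, longitude -44.681°

Apply the spherical direct solution leg by leg, carrying full precision between legs.
Leg 1: from (-15.918°, -27.778°), δ = 3771.4/6378.137 = 0.591301 rad, θ = 243° → φ = -28.103°, λ = -62.046°.
Leg 2: from (-28.103°, -62.046°), δ = 4066.2/6378.137 = 0.637522 rad, θ = 30° → φ = 4.368°, λ = -44.681°.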